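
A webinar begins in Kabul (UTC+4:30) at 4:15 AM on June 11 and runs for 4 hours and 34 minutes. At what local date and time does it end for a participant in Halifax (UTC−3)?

1:19 AM on Jun 11

Halifax is 7:30 behind Kabul.
After 4 hours and 34 minutes it is 8:49 AM in Kabul.
Shift by the zone difference: 8:49 AM − 7:30 = 1:19 AM on Jun 11 in Halifax.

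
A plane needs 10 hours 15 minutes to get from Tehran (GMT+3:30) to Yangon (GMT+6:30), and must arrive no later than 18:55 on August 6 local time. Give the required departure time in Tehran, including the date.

05:40 on August 6

Target arrival in UTC: 18:55 − 6:30 = 12:25 on Aug 6.
Subtract 10 hours 15 minutes → departure 02:10 UTC on Aug 6.
Tehran is UTC+3:30: 02:10 + 3:30 = 05:40 on Aug 6.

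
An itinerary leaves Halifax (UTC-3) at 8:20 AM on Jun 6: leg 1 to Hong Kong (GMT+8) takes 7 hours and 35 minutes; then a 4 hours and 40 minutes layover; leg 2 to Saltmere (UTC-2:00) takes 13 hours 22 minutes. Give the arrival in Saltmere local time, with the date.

Convert departure to UTC: 8:20 AM + 3:00 = 11:20 AM UTC on Jun 6.
Add 7 hours and 35 minutes leg 1 → 6:55 PM UTC.
Add 4 hours and 40 minutes layover in Hong Kong → 11:35 PM UTC.
Add 13 hours 22 minutes leg 2 → 12:57 PM UTC (Jun 7).
Saltmere is UTC−2:00, so local arrival = 12:57 PM − 2:00 = 10:57 AM on Jun 7.

10:57 AM on June 7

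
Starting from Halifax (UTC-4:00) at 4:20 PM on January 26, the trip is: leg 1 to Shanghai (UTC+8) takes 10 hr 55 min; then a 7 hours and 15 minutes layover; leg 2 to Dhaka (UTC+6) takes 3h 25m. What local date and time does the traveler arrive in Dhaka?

11:55 PM on Jan 27

Convert departure to UTC: 4:20 PM + 4:00 = 8:20 PM UTC on Jan 26.
Add 10 hours and 55 minutes leg 1 → 7:15 AM UTC (Jan 27).
Add 7 hours 15 minutes layover in Shanghai → 2:30 PM UTC.
Add 3 hours and 25 minutes leg 2 → 5:55 PM UTC.
Dhaka is UTC+6:00, so local arrival = 5:55 PM + 6:00 = 11:55 PM on Jan 27.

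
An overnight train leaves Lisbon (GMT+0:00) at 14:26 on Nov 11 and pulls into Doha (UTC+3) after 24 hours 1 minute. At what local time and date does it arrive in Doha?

Lisbon is at UTC+0, so departure is already 14:26 UTC on Nov 11.
Add 24 hours and 1 minute travel time → 14:27 UTC (Nov 12).
Doha is UTC+3:00, so local arrival = 14:27 + 3:00 = 17:27 on Nov 12.

17:27 on November 12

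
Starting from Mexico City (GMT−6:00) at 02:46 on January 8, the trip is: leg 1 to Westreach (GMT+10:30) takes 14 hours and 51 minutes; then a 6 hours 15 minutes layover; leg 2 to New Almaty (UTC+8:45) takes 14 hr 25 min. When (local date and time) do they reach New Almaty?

Convert departure to UTC: 02:46 + 6:00 = 08:46 UTC on Jan 8.
Add 14 hours and 51 minutes leg 1 → 23:37 UTC.
Add 6 hours and 15 minutes layover in Westreach → 05:52 UTC (Jan 9).
Add 14 hours 25 minutes leg 2 → 20:17 UTC.
New Almaty is UTC+8:45, so local arrival = 20:17 + 8:45 = 05:02 on Jan 10.

05:02 on Jan 10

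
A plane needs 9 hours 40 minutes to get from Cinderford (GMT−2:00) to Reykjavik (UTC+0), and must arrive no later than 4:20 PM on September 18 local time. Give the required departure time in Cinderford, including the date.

Target arrival is already UTC: 4:20 PM on Sep 18.
Subtract 9 hours 40 minutes → departure 6:40 AM UTC on Sep 18.
Cinderford is UTC−2:00: 6:40 AM − 2:00 = 4:40 AM on Sep 18.

4:40 AM on Sep 18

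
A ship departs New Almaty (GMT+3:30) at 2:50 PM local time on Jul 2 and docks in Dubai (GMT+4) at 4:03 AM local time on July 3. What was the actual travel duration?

Departure in UTC: 2:50 PM − 3:30 = 11:20 AM on Jul 2.
Arrival in UTC: 4:03 AM − 4:00 = 12:03 AM on Jul 3.
Elapsed = 12:03 AM − 11:20 AM (+1 day) = 12 hours 43 minutes.

12 hours 43 minutes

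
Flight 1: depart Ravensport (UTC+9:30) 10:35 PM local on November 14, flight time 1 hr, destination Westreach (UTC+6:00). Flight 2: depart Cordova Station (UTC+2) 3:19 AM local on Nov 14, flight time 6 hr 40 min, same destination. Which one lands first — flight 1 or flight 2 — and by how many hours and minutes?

the second, by 6 hours 6 minutes

Flight 1 in UTC: 10:35 PM − 9:30 = 1:05 PM on Nov 14.
+1 hour → arrive 2:05 PM UTC on Nov 14.
Flight 2 in UTC: 3:19 AM − 2:00 = 1:19 AM on Nov 14.
+6 hours 40 minutes → arrive 7:59 AM UTC on Nov 14.
Flight 2 lands earlier by 6 hours 6 minutes.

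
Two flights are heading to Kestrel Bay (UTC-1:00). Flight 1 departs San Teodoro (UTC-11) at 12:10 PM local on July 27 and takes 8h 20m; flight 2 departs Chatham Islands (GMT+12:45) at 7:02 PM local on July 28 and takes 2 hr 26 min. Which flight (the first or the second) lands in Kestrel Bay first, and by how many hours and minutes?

the first, by 1 hour 13 minutes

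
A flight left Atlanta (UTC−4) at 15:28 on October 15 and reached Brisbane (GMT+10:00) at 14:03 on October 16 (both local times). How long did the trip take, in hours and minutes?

8 hours 35 minutes

Departure in UTC: 15:28 + 4:00 = 19:28 on Oct 15.
Arrival in UTC: 14:03 − 10:00 = 04:03 on Oct 16.
Elapsed = 04:03 − 19:28 (+1 day) = 8 hours 35 minutes.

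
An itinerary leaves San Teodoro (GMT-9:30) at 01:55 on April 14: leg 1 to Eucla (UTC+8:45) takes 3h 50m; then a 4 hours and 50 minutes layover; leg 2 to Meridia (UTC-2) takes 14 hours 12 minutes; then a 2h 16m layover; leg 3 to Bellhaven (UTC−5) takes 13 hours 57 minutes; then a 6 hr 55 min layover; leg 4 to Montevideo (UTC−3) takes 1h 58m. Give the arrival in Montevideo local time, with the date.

08:23 on April 16

Convert departure to UTC: 01:55 + 9:30 = 11:25 UTC on Apr 14.
Add 3 hours and 50 minutes leg 1 → 15:15 UTC.
Add 4 hours 50 minutes layover in Eucla → 20:05 UTC.
Add 14 hours and 12 minutes leg 2 → 10:17 UTC (Apr 15).
Add 2 hours and 16 minutes layover in Meridia → 12:33 UTC.
Add 13 hours 57 minutes leg 3 → 02:30 UTC (Apr 16).
Add 6 hours and 55 minutes layover in Bellhaven → 09:25 UTC.
Add 1 hour 58 minutes leg 4 → 11:23 UTC.
Montevideo is UTC−3:00, so local arrival = 11:23 − 3:00 = 08:23 on Apr 16.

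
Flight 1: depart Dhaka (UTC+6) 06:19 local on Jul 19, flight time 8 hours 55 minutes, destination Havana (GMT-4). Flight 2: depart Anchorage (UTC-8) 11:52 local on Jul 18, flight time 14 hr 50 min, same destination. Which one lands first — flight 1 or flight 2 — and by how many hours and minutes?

Flight 1 in UTC: 06:19 − 6:00 = 00:19 on Jul 19.
+8 hours and 55 minutes → arrive 09:14 UTC on Jul 19.
Flight 2 in UTC: 11:52 + 8:00 = 19:52 on Jul 18.
+14 hours 50 minutes → arrive 10:42 UTC on Jul 19.
Flight 1 lands earlier by 1 hour 28 minutes.

the first, by 1 hour 28 minutes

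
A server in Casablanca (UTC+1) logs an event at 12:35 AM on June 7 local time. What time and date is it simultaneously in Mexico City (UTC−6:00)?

In UTC: 12:35 AM − 1:00 = 11:35 PM on Jun 6.
Mexico City is UTC−6:00: 11:35 PM − 6:00 = 5:35 PM on Jun 6.

5:35 PM on June 6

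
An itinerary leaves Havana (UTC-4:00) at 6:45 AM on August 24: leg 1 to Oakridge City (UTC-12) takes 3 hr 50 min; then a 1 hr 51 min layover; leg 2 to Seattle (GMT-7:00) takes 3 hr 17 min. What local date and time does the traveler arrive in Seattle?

12:43 PM on August 24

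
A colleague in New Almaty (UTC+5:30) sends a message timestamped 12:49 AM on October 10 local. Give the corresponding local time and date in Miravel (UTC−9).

10:19 AM on Oct 9

In UTC: 12:49 AM − 5:30 = 7:19 PM on Oct 9.
Miravel is UTC−9:00: 7:19 PM − 9:00 = 10:19 AM on Oct 9.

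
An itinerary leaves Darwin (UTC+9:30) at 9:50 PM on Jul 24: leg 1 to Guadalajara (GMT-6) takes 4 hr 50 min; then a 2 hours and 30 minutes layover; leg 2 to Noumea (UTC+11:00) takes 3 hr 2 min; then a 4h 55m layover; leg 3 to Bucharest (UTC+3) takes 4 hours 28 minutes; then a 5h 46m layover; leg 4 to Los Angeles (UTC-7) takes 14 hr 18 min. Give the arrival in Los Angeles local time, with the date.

9:09 PM on July 25

Convert departure to UTC: 9:50 PM − 9:30 = 12:20 PM UTC on Jul 24.
Add 4 hours 50 minutes leg 1 → 5:10 PM UTC.
Add 2 hours and 30 minutes layover in Guadalajara → 7:40 PM UTC.
Add 3 hours 2 minutes leg 2 → 10:42 PM UTC.
Add 4 hours 55 minutes layover in Noumea → 3:37 AM UTC (Jul 25).
Add 4 hours 28 minutes leg 3 → 8:05 AM UTC.
Add 5 hours 46 minutes layover in Bucharest → 1:51 PM UTC.
Add 14 hours 18 minutes leg 4 → 4:09 AM UTC (Jul 26).
Los Angeles is UTC−7:00, so local arrival = 4:09 AM − 7:00 = 9:09 PM on Jul 25.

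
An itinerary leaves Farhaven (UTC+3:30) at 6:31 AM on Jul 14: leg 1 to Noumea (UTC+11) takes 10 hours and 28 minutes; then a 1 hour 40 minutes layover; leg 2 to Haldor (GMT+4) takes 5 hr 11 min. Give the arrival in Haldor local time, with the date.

12:20 AM on July 15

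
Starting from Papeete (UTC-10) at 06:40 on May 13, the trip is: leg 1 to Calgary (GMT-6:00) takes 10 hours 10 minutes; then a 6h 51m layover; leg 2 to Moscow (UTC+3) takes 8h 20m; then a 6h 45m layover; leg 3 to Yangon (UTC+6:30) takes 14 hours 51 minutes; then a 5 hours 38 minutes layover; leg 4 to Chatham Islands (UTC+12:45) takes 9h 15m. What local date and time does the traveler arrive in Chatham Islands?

Convert departure to UTC: 06:40 + 10:00 = 16:40 UTC on May 13.
Add 10 hours 10 minutes leg 1 → 02:50 UTC (May 14).
Add 6 hours 51 minutes layover in Calgary → 09:41 UTC.
Add 8 hours 20 minutes leg 2 → 18:01 UTC.
Add 6 hours and 45 minutes layover in Moscow → 00:46 UTC (May 15).
Add 14 hours 51 minutes leg 3 → 15:37 UTC.
Add 5 hours and 38 minutes layover in Yangon → 21:15 UTC.
Add 9 hours 15 minutes leg 4 → 06:30 UTC (May 16).
Chatham Islands is UTC+12:45, so local arrival = 06:30 + 12:45 = 19:15 on May 16.

19:15 on May 16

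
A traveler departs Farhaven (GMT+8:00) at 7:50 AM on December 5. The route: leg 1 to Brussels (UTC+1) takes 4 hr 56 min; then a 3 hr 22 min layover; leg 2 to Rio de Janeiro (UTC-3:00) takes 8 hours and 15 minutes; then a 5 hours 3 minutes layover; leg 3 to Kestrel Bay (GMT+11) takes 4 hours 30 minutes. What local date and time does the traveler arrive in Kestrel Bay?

12:56 PM on December 6

Convert departure to UTC: 7:50 AM − 8:00 = 11:50 PM UTC on Dec 4.
Add 4 hours and 56 minutes leg 1 → 4:46 AM UTC (Dec 5).
Add 3 hours and 22 minutes layover in Brussels → 8:08 AM UTC.
Add 8 hours and 15 minutes leg 2 → 4:23 PM UTC.
Add 5 hours 3 minutes layover in Rio de Janeiro → 9:26 PM UTC.
Add 4 hours 30 minutes leg 3 → 1:56 AM UTC (Dec 6).
Kestrel Bay is UTC+11:00, so local arrival = 1:56 AM + 11:00 = 12:56 PM on Dec 6.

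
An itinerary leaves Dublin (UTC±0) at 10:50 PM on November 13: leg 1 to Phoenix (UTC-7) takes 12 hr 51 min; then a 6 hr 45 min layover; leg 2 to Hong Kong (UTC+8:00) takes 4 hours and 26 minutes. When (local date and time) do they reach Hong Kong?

6:52 AM on Nov 15

Dublin is at UTC+0, so departure is already 10:50 PM UTC on Nov 13.
Add 12 hours 51 minutes leg 1 → 11:41 AM UTC (Nov 14).
Add 6 hours 45 minutes layover in Phoenix → 6:26 PM UTC.
Add 4 hours 26 minutes leg 2 → 10:52 PM UTC.
Hong Kong is UTC+8:00, so local arrival = 10:52 PM + 8:00 = 6:52 AM on Nov 15.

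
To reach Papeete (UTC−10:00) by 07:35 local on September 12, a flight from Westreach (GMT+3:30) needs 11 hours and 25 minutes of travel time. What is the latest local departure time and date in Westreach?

09:40 on September 12

Target arrival in UTC: 07:35 + 10:00 = 17:35 on Sep 12.
Subtract 11 hours and 25 minutes → departure 06:10 UTC on Sep 12.
Westreach is UTC+3:30: 06:10 + 3:30 = 09:40 on Sep 12.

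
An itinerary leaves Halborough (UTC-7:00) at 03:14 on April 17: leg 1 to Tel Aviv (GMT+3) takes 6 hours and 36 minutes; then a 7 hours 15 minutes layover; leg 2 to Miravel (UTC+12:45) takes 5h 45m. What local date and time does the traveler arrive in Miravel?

Convert departure to UTC: 03:14 + 7:00 = 10:14 UTC on Apr 17.
Add 6 hours 36 minutes leg 1 → 16:50 UTC.
Add 7 hours 15 minutes layover in Tel Aviv → 00:05 UTC (Apr 18).
Add 5 hours 45 minutes leg 2 → 05:50 UTC.
Miravel is UTC+12:45, so local arrival = 05:50 + 12:45 = 18:35 on Apr 18.

18:35 on April 18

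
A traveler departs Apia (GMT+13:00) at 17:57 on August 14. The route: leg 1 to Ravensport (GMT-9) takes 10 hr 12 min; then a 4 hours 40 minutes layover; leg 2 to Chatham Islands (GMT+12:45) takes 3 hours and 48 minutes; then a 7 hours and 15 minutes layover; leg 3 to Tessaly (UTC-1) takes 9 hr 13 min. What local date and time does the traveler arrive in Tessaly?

15:05 on August 15

Convert departure to UTC: 17:57 − 13:00 = 04:57 UTC on Aug 14.
Add 10 hours and 12 minutes leg 1 → 15:09 UTC.
Add 4 hours 40 minutes layover in Ravensport → 19:49 UTC.
Add 3 hours and 48 minutes leg 2 → 23:37 UTC.
Add 7 hours and 15 minutes layover in Chatham Islands → 06:52 UTC (Aug 15).
Add 9 hours and 13 minutes leg 3 → 16:05 UTC.
Tessaly is UTC−1:00, so local arrival = 16:05 − 1:00 = 15:05 on Aug 15.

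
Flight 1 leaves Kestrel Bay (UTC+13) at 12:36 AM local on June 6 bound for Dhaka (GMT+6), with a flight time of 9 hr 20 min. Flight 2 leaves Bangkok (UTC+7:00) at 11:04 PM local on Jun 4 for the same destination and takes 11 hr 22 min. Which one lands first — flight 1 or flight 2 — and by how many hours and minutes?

the second, by 17 hours 30 minutes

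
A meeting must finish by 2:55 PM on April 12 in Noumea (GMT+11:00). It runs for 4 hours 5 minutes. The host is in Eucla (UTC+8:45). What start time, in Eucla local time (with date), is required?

Target end time in UTC: 2:55 PM − 11:00 = 3:55 AM on Apr 12.
Subtract 4 hours and 5 minutes → start 11:50 PM UTC on Apr 11.
Eucla is UTC+8:45: 11:50 PM + 8:45 = 8:35 AM on Apr 12.

8:35 AM on April 12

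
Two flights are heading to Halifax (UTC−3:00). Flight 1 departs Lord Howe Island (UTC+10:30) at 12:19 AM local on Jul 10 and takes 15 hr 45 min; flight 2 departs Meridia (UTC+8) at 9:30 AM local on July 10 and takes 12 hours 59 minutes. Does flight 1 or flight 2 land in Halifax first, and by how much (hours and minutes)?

the first, by 8 hours 55 minutes

Flight 1 in UTC: 12:19 AM − 10:30 = 1:49 PM on Jul 9.
+15 hours 45 minutes → arrive 5:34 AM UTC on Jul 10.
Flight 2 in UTC: 9:30 AM − 8:00 = 1:30 AM on Jul 10.
+12 hours 59 minutes → arrive 2:29 PM UTC on Jul 10.
Flight 1 lands earlier by 8 hours 55 minutes.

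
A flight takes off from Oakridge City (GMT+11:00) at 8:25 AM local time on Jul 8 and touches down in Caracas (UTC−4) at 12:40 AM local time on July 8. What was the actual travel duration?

7 hours 15 minutes

Caracas is 15:00 behind Oakridge City.
Clock-face elapsed time (ignoring zones) is −7 hours 45 minutes.
Actual elapsed = −7 hours 45 minutes + 15:00 = 7 hours 15 minutes.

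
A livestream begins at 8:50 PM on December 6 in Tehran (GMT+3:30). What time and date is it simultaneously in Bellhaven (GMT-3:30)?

In UTC: 8:50 PM − 3:30 = 5:20 PM on Dec 6.
Bellhaven is UTC−3:30: 5:20 PM − 3:30 = 1:50 PM on Dec 6.

1:50 PM on December 6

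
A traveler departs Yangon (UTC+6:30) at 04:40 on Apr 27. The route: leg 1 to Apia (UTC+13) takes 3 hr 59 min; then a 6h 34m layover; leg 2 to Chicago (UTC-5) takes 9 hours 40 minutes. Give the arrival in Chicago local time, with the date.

13:23 on April 27

Convert departure to UTC: 04:40 − 6:30 = 22:10 UTC on Apr 26.
Add 3 hours 59 minutes leg 1 → 02:09 UTC (Apr 27).
Add 6 hours 34 minutes layover in Apia → 08:43 UTC.
Add 9 hours and 40 minutes leg 2 → 18:23 UTC.
Chicago is UTC−5:00, so local arrival = 18:23 − 5:00 = 13:23 on Apr 27.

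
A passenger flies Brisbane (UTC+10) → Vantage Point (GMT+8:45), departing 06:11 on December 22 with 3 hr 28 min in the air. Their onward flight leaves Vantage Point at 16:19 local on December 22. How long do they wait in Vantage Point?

7 hours 55 minutes

Convert departure to UTC: 06:11 − 10:00 = 20:11 UTC on Dec 21.
Add 3 hours and 28 minutes flight time → 23:39 UTC.
Vantage Point is UTC+8:45, so local arrival = 23:39 + 8:45 = 08:24 on Dec 22.
Layover = 16:19 − 08:24 = 7 hours 55 minutes.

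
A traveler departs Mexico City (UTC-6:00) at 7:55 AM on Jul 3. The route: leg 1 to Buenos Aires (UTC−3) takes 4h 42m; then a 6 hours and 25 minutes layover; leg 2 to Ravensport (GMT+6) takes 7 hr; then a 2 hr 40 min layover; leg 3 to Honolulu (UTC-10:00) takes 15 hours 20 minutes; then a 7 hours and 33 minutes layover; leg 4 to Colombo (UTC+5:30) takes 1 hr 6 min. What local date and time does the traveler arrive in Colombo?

4:11 PM on July 5

Convert departure to UTC: 7:55 AM + 6:00 = 1:55 PM UTC on Jul 3.
Add 4 hours and 42 minutes leg 1 → 6:37 PM UTC.
Add 6 hours and 25 minutes layover in Buenos Aires → 1:02 AM UTC (Jul 4).
Add 7 hours leg 2 → 8:02 AM UTC.
Add 2 hours 40 minutes layover in Ravensport → 10:42 AM UTC.
Add 15 hours 20 minutes leg 3 → 2:02 AM UTC (Jul 5).
Add 7 hours 33 minutes layover in Honolulu → 9:35 AM UTC.
Add 1 hour 6 minutes leg 4 → 10:41 AM UTC.
Colombo is UTC+5:30, so local arrival = 10:41 AM + 5:30 = 4:11 PM on Jul 5.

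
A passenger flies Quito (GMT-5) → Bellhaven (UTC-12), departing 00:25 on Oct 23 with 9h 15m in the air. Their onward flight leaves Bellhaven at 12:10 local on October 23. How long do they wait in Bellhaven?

Convert departure to UTC: 00:25 + 5:00 = 05:25 UTC on Oct 23.
Add 9 hours 15 minutes flight time → 14:40 UTC.
Bellhaven is UTC−12:00, so local arrival = 14:40 − 12:00 = 02:40 on Oct 23.
Layover = 12:10 − 02:40 = 9 hours 30 minutes.

9 hours 30 minutes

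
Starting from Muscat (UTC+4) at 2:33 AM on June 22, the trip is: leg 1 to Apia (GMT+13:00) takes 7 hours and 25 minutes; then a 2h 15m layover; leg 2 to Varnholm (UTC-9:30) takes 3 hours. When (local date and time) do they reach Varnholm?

1:43 AM on June 22

Convert departure to UTC: 2:33 AM − 4:00 = 10:33 PM UTC on Jun 21.
Add 7 hours and 25 minutes leg 1 → 5:58 AM UTC (Jun 22).
Add 2 hours and 15 minutes layover in Apia → 8:13 AM UTC.
Add 3 hours leg 2 → 11:13 AM UTC.
Varnholm is UTC−9:30, so local arrival = 11:13 AM − 9:30 = 1:43 AM on Jun 22.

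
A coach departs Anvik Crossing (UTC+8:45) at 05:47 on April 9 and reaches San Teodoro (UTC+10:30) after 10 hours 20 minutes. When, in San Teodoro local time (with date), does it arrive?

17:52 on April 9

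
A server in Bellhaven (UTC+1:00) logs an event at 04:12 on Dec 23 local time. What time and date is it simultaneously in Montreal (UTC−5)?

In UTC: 04:12 − 1:00 = 03:12 on Dec 23.
Montreal is UTC−5:00: 03:12 − 5:00 = 22:12 on Dec 22.

22:12 on December 22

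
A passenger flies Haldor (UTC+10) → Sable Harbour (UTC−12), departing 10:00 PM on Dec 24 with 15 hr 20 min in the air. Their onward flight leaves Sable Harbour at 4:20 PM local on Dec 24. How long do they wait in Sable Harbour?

1 hour

Convert departure to UTC: 10:00 PM − 10:00 = 12:00 PM UTC on Dec 24.
Add 15 hours and 20 minutes flight time → 3:20 AM UTC (Dec 25).
Sable Harbour is UTC−12:00, so local arrival = 3:20 AM − 12:00 = 3:20 PM on Dec 24.
Layover = 4:20 PM − 3:20 PM = 1 hour.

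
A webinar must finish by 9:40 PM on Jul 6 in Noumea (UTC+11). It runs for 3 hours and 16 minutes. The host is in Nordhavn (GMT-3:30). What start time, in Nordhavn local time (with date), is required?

Target end time in UTC: 9:40 PM − 11:00 = 10:40 AM on Jul 6.
Subtract 3 hours and 16 minutes → start 7:24 AM UTC on Jul 6.
Nordhavn is UTC−3:30: 7:24 AM − 3:30 = 3:54 AM on Jul 6.

3:54 AM on July 6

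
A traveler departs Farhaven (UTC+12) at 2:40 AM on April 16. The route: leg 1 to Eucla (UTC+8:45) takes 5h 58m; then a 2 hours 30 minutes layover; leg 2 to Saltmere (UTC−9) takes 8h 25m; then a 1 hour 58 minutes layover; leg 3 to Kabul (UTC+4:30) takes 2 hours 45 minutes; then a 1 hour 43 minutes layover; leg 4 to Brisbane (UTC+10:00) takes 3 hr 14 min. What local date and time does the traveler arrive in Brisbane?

3:13 AM on Apr 17

Convert departure to UTC: 2:40 AM − 12:00 = 2:40 PM UTC on Apr 15.
Add 5 hours 58 minutes leg 1 → 8:38 PM UTC.
Add 2 hours and 30 minutes layover in Eucla → 11:08 PM UTC.
Add 8 hours and 25 minutes leg 2 → 7:33 AM UTC (Apr 16).
Add 1 hour 58 minutes layover in Saltmere → 9:31 AM UTC.
Add 2 hours and 45 minutes leg 3 → 12:16 PM UTC.
Add 1 hour and 43 minutes layover in Kabul → 1:59 PM UTC.
Add 3 hours 14 minutes leg 4 → 5:13 PM UTC.
Brisbane is UTC+10:00, so local arrival = 5:13 PM + 10:00 = 3:13 AM on Apr 17.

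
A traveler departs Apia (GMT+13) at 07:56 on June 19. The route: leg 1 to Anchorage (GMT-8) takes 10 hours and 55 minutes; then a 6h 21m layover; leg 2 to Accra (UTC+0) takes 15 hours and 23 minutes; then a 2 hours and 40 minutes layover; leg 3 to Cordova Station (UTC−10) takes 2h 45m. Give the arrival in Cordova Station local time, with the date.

23:00 on June 19

Convert departure to UTC: 07:56 − 13:00 = 18:56 UTC on Jun 18.
Add 10 hours 55 minutes leg 1 → 05:51 UTC (Jun 19).
Add 6 hours and 21 minutes layover in Anchorage → 12:12 UTC.
Add 15 hours and 23 minutes leg 2 → 03:35 UTC (Jun 20).
Add 2 hours 40 minutes layover in Accra → 06:15 UTC.
Add 2 hours 45 minutes leg 3 → 09:00 UTC.
Cordova Station is UTC−10:00, so local arrival = 09:00 − 10:00 = 23:00 on Jun 19.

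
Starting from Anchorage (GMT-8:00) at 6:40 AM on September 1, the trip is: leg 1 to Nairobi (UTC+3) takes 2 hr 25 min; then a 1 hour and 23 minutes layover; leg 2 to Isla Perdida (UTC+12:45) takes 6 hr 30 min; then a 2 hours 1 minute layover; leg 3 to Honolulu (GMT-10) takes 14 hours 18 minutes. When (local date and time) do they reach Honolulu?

7:17 AM on Sep 2

Convert departure to UTC: 6:40 AM + 8:00 = 2:40 PM UTC on Sep 1.
Add 2 hours 25 minutes leg 1 → 5:05 PM UTC.
Add 1 hour 23 minutes layover in Nairobi → 6:28 PM UTC.
Add 6 hours 30 minutes leg 2 → 12:58 AM UTC (Sep 2).
Add 2 hours and 1 minute layover in Isla Perdida → 2:59 AM UTC.
Add 14 hours 18 minutes leg 3 → 5:17 PM UTC.
Honolulu is UTC−10:00, so local arrival = 5:17 PM − 10:00 = 7:17 AM on Sep 2.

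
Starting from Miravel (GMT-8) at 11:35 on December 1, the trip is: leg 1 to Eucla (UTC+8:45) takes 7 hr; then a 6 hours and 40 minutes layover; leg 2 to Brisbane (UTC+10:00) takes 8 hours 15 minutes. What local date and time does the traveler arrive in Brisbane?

Convert departure to UTC: 11:35 + 8:00 = 19:35 UTC on Dec 1.
Add 7 hours leg 1 → 02:35 UTC (Dec 2).
Add 6 hours 40 minutes layover in Eucla → 09:15 UTC.
Add 8 hours and 15 minutes leg 2 → 17:30 UTC.
Brisbane is UTC+10:00, so local arrival = 17:30 + 10:00 = 03:30 on Dec 3.

03:30 on December 3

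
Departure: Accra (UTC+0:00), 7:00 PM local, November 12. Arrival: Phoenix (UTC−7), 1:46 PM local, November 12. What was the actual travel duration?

1 hour 46 minutes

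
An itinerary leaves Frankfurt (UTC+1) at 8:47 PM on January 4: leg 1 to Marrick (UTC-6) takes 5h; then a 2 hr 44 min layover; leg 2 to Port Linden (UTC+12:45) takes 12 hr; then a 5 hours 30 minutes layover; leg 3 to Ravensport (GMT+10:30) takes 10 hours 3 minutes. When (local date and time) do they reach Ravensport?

Convert departure to UTC: 8:47 PM − 1:00 = 7:47 PM UTC on Jan 4.
Add 5 hours leg 1 → 12:47 AM UTC (Jan 5).
Add 2 hours and 44 minutes layover in Marrick → 3:31 AM UTC.
Add 12 hours leg 2 → 3:31 PM UTC.
Add 5 hours 30 minutes layover in Port Linden → 9:01 PM UTC.
Add 10 hours 3 minutes leg 3 → 7:04 AM UTC (Jan 6).
Ravensport is UTC+10:30, so local arrival = 7:04 AM + 10:30 = 5:34 PM on Jan 6.

5:34 PM on January 6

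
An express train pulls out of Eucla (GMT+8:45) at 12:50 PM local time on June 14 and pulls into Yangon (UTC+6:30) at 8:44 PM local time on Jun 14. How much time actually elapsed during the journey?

10 hours 9 minutes

Departure in UTC: 12:50 PM − 8:45 = 4:05 AM on Jun 14.
Arrival in UTC: 8:44 PM − 6:30 = 2:14 PM on Jun 14.
Elapsed = 2:14 PM − 4:05 AM = 10 hours 9 minutes.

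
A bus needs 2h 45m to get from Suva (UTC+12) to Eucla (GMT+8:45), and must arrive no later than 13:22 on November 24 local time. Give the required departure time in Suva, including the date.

13:52 on Nov 24

Target arrival in UTC: 13:22 − 8:45 = 04:37 on Nov 24.
Subtract 2 hours and 45 minutes → departure 01:52 UTC on Nov 24.
Suva is UTC+12:00: 01:52 + 12:00 = 13:52 on Nov 24.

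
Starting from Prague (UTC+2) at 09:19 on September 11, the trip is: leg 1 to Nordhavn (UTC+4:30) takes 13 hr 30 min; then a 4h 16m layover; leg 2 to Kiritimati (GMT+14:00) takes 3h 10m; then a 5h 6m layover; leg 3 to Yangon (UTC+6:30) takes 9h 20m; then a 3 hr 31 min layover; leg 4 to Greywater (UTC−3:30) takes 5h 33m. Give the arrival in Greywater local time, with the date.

00:15 on Sep 13

Convert departure to UTC: 09:19 − 2:00 = 07:19 UTC on Sep 11.
Add 13 hours and 30 minutes leg 1 → 20:49 UTC.
Add 4 hours 16 minutes layover in Nordhavn → 01:05 UTC (Sep 12).
Add 3 hours 10 minutes leg 2 → 04:15 UTC.
Add 5 hours 6 minutes layover in Kiritimati → 09:21 UTC.
Add 9 hours and 20 minutes leg 3 → 18:41 UTC.
Add 3 hours 31 minutes layover in Yangon → 22:12 UTC.
Add 5 hours 33 minutes leg 4 → 03:45 UTC (Sep 13).
Greywater is UTC−3:30, so local arrival = 03:45 − 3:30 = 00:15 on Sep 13.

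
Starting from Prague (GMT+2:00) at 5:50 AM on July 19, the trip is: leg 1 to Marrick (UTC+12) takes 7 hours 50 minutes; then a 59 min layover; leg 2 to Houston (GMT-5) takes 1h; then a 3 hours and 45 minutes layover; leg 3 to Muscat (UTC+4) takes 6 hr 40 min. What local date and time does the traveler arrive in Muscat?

4:04 AM on July 20

Convert departure to UTC: 5:50 AM − 2:00 = 3:50 AM UTC on Jul 19.
Add 7 hours 50 minutes leg 1 → 11:40 AM UTC.
Add 59 minutes layover in Marrick → 12:39 PM UTC.
Add 1 hour leg 2 → 1:39 PM UTC.
Add 3 hours and 45 minutes layover in Houston → 5:24 PM UTC.
Add 6 hours and 40 minutes leg 3 → 12:04 AM UTC (Jul 20).
Muscat is UTC+4:00, so local arrival = 12:04 AM + 4:00 = 4:04 AM on Jul 20.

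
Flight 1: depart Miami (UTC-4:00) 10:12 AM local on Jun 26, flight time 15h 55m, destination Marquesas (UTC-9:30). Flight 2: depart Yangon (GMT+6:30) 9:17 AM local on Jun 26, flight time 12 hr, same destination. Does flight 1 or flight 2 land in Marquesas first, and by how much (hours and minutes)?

Flight 1 in UTC: 10:12 AM + 4:00 = 2:12 PM on Jun 26.
+15 hours 55 minutes → arrive 6:07 AM UTC on Jun 27.
Flight 2 in UTC: 9:17 AM − 6:30 = 2:47 AM on Jun 26.
+12 hours → arrive 2:47 PM UTC on Jun 26.
Flight 2 lands earlier by 15 hours 20 minutes.

the second, by 15 hours 20 minutes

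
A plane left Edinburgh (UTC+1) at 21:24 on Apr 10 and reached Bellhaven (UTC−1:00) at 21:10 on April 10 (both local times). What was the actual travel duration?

Departure in UTC: 21:24 − 1:00 = 20:24 on Apr 10.
Arrival in UTC: 21:10 + 1:00 = 22:10 on Apr 10.
Elapsed = 22:10 − 20:24 = 1 hour 46 minutes.

1 hour 46 minutes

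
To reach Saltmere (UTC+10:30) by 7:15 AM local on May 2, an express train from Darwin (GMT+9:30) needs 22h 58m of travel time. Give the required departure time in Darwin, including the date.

7:17 AM on May 1

Target arrival in UTC: 7:15 AM − 10:30 = 8:45 PM on May 1.
Subtract 22 hours 58 minutes → departure 9:47 PM UTC on Apr 30.
Darwin is UTC+9:30: 9:47 PM + 9:30 = 7:17 AM on May 1.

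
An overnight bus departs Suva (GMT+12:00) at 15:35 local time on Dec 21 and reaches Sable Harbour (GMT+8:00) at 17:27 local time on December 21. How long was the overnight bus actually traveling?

5 hours 52 minutes

Departure in UTC: 15:35 − 12:00 = 03:35 on Dec 21.
Arrival in UTC: 17:27 − 8:00 = 09:27 on Dec 21.
Elapsed = 09:27 − 03:35 = 5 hours 52 minutes.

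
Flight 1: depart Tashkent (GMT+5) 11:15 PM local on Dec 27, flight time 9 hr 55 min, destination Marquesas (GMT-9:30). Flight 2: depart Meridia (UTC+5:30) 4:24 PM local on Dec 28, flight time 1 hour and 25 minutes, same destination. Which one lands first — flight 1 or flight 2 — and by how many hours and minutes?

the first, by 8 hours 9 minutes

Flight 1 in UTC: 11:15 PM − 5:00 = 6:15 PM on Dec 27.
+9 hours and 55 minutes → arrive 4:10 AM UTC on Dec 28.
Flight 2 in UTC: 4:24 PM − 5:30 = 10:54 AM on Dec 28.
+1 hour and 25 minutes → arrive 12:19 PM UTC on Dec 28.
Flight 1 lands earlier by 8 hours 9 minutes.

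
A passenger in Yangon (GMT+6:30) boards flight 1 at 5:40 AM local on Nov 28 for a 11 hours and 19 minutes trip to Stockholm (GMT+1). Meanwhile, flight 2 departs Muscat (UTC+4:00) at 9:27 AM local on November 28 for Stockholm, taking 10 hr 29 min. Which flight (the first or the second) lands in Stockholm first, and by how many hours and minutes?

the first, by 5 hours 27 minutes

Flight 1 in UTC: 5:40 AM − 6:30 = 11:10 PM on Nov 27.
+11 hours and 19 minutes → arrive 10:29 AM UTC on Nov 28.
Flight 2 in UTC: 9:27 AM − 4:00 = 5:27 AM on Nov 28.
+10 hours 29 minutes → arrive 3:56 PM UTC on Nov 28.
Flight 1 lands earlier by 5 hours 27 minutes.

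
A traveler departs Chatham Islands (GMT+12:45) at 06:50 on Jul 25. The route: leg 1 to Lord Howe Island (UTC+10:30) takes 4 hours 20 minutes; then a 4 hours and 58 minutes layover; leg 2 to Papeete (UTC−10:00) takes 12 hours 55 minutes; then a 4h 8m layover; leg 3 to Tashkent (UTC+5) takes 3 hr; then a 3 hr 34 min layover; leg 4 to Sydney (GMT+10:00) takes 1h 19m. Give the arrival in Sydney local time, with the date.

Convert departure to UTC: 06:50 − 12:45 = 18:05 UTC on Jul 24.
Add 4 hours and 20 minutes leg 1 → 22:25 UTC.
Add 4 hours 58 minutes layover in Lord Howe Island → 03:23 UTC (Jul 25).
Add 12 hours and 55 minutes leg 2 → 16:18 UTC.
Add 4 hours and 8 minutes layover in Papeete → 20:26 UTC.
Add 3 hours leg 3 → 23:26 UTC.
Add 3 hours 34 minutes layover in Tashkent → 03:00 UTC (Jul 26).
Add 1 hour 19 minutes leg 4 → 04:19 UTC.
Sydney is UTC+10:00, so local arrival = 04:19 + 10:00 = 14:19 on Jul 26.

14:19 on July 26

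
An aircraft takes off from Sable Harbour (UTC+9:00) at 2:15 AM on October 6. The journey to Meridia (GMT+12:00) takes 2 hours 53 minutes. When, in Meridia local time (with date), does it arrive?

8:08 AM on October 6

Convert departure to UTC: 2:15 AM − 9:00 = 5:15 PM UTC on Oct 5.
Add 2 hours 53 minutes travel time → 8:08 PM UTC.
Meridia is UTC+12:00, so local arrival = 8:08 PM + 12:00 = 8:08 AM on Oct 6.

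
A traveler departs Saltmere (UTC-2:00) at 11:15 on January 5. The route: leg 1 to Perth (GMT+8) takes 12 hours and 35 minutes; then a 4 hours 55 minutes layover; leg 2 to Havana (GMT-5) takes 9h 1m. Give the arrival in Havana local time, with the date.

10:46 on January 6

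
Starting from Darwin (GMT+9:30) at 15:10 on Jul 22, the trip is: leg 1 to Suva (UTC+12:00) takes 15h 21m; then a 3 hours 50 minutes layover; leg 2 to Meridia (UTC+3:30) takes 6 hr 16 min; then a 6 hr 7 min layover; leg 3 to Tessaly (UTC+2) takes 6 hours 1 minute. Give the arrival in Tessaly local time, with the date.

Convert departure to UTC: 15:10 − 9:30 = 05:40 UTC on Jul 22.
Add 15 hours 21 minutes leg 1 → 21:01 UTC.
Add 3 hours 50 minutes layover in Suva → 00:51 UTC (Jul 23).
Add 6 hours and 16 minutes leg 2 → 07:07 UTC.
Add 6 hours and 7 minutes layover in Meridia → 13:14 UTC.
Add 6 hours and 1 minute leg 3 → 19:15 UTC.
Tessaly is UTC+2:00, so local arrival = 19:15 + 2:00 = 21:15 on Jul 23.

21:15 on July 23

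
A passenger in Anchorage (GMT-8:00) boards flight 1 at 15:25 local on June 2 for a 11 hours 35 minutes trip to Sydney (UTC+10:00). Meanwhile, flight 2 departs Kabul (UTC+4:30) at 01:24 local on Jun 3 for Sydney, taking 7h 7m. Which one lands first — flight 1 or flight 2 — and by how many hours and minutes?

the second, by 6 hours 59 minutes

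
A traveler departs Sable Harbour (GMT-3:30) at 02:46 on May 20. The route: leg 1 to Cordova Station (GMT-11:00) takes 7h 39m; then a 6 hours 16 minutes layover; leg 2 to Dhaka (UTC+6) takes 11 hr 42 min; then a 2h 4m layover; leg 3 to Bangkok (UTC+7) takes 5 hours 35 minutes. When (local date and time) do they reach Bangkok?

22:32 on May 21

Convert departure to UTC: 02:46 + 3:30 = 06:16 UTC on May 20.
Add 7 hours and 39 minutes leg 1 → 13:55 UTC.
Add 6 hours and 16 minutes layover in Cordova Station → 20:11 UTC.
Add 11 hours and 42 minutes leg 2 → 07:53 UTC (May 21).
Add 2 hours 4 minutes layover in Dhaka → 09:57 UTC.
Add 5 hours 35 minutes leg 3 → 15:32 UTC.
Bangkok is UTC+7:00, so local arrival = 15:32 + 7:00 = 22:32 on May 21.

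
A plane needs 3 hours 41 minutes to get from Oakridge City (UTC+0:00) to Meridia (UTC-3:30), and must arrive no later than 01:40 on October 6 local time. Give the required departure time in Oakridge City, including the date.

01:29 on October 6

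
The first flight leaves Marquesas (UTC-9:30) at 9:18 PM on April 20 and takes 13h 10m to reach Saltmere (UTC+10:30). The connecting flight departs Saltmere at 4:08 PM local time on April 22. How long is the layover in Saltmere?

Convert departure to UTC: 9:18 PM + 9:30 = 6:48 AM UTC on Apr 21.
Add 13 hours and 10 minutes flight time → 7:58 PM UTC.
Saltmere is UTC+10:30, so local arrival = 7:58 PM + 10:30 = 6:28 AM on Apr 22.
Layover = 4:08 PM − 6:28 AM = 9 hours 40 minutes.

9 hours 40 minutes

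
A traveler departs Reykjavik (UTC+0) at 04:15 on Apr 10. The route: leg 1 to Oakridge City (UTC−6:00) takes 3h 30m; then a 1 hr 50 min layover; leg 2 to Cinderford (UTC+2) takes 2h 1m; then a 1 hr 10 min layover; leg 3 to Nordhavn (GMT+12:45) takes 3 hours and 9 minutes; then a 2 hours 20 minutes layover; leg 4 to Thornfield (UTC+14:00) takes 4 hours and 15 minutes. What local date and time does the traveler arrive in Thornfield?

Reykjavik is at UTC+0, so departure is already 04:15 UTC on Apr 10.
Add 3 hours 30 minutes leg 1 → 07:45 UTC.
Add 1 hour and 50 minutes layover in Oakridge City → 09:35 UTC.
Add 2 hours and 1 minute leg 2 → 11:36 UTC.
Add 1 hour 10 minutes layover in Cinderford → 12:46 UTC.
Add 3 hours and 9 minutes leg 3 → 15:55 UTC.
Add 2 hours 20 minutes layover in Nordhavn → 18:15 UTC.
Add 4 hours and 15 minutes leg 4 → 22:30 UTC.
Thornfield is UTC+14:00, so local arrival = 22:30 + 14:00 = 12:30 on Apr 11.

12:30 on April 11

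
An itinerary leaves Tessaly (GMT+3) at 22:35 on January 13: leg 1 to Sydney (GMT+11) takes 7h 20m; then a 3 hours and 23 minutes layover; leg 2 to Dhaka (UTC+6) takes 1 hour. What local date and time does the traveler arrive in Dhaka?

Convert departure to UTC: 22:35 − 3:00 = 19:35 UTC on Jan 13.
Add 7 hours 20 minutes leg 1 → 02:55 UTC (Jan 14).
Add 3 hours and 23 minutes layover in Sydney → 06:18 UTC.
Add 1 hour leg 2 → 07:18 UTC.
Dhaka is UTC+6:00, so local arrival = 07:18 + 6:00 = 13:18 on Jan 14.

13:18 on January 14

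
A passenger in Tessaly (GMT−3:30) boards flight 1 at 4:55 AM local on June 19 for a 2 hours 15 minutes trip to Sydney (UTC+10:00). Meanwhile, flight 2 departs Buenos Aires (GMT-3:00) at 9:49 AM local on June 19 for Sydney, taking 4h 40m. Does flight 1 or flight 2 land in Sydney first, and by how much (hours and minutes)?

the first, by 6 hours 49 minutes

Flight 1 in UTC: 4:55 AM + 3:30 = 8:25 AM on Jun 19.
+2 hours and 15 minutes → arrive 10:40 AM UTC on Jun 19.
Flight 2 in UTC: 9:49 AM + 3:00 = 12:49 PM on Jun 19.
+4 hours 40 minutes → arrive 5:29 PM UTC on Jun 19.
Flight 1 lands earlier by 6 hours 49 minutes.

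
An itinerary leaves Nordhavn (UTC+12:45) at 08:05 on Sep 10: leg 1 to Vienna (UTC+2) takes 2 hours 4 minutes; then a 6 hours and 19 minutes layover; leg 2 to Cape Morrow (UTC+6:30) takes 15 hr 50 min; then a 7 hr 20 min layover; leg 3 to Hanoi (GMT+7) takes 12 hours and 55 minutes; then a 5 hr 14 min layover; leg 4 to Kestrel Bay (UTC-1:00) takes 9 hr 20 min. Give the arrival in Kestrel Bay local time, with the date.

Convert departure to UTC: 08:05 − 12:45 = 19:20 UTC on Sep 9.
Add 2 hours 4 minutes leg 1 → 21:24 UTC.
Add 6 hours 19 minutes layover in Vienna → 03:43 UTC (Sep 10).
Add 15 hours and 50 minutes leg 2 → 19:33 UTC.
Add 7 hours and 20 minutes layover in Cape Morrow → 02:53 UTC (Sep 11).
Add 12 hours 55 minutes leg 3 → 15:48 UTC.
Add 5 hours 14 minutes layover in Hanoi → 21:02 UTC.
Add 9 hours and 20 minutes leg 4 → 06:22 UTC (Sep 12).
Kestrel Bay is UTC−1:00, so local arrival = 06:22 − 1:00 = 05:22 on Sep 12.

05:22 on Sep 12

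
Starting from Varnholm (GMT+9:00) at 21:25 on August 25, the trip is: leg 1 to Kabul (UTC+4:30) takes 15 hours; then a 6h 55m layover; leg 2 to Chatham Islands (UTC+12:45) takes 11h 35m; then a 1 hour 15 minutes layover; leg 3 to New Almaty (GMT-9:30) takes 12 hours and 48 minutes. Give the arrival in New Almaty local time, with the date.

Convert departure to UTC: 21:25 − 9:00 = 12:25 UTC on Aug 25.
Add 15 hours leg 1 → 03:25 UTC (Aug 26).
Add 6 hours and 55 minutes layover in Kabul → 10:20 UTC.
Add 11 hours and 35 minutes leg 2 → 21:55 UTC.
Add 1 hour 15 minutes layover in Chatham Islands → 23:10 UTC.
Add 12 hours 48 minutes leg 3 → 11:58 UTC (Aug 27).
New Almaty is UTC−9:30, so local arrival = 11:58 − 9:30 = 02:28 on Aug 27.

02:28 on August 27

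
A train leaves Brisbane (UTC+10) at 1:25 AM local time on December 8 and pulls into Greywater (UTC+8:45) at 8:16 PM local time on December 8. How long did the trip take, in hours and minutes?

20 hours 6 minutes

Departure in UTC: 1:25 AM − 10:00 = 3:25 PM on Dec 7.
Arrival in UTC: 8:16 PM − 8:45 = 11:31 AM on Dec 8.
Elapsed = 11:31 AM − 3:25 PM (+1 day) = 20 hours 6 minutes.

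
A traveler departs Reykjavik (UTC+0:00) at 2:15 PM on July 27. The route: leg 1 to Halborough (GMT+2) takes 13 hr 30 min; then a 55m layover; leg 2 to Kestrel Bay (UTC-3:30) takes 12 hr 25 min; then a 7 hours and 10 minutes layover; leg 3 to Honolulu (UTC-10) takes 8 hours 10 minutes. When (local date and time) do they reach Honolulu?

Reykjavik is at UTC+0, so departure is already 2:15 PM UTC on Jul 27.
Add 13 hours and 30 minutes leg 1 → 3:45 AM UTC (Jul 28).
Add 55 minutes layover in Halborough → 4:40 AM UTC.
Add 12 hours 25 minutes leg 2 → 5:05 PM UTC.
Add 7 hours 10 minutes layover in Kestrel Bay → 12:15 AM UTC (Jul 29).
Add 8 hours 10 minutes leg 3 → 8:25 AM UTC.
Honolulu is UTC−10:00, so local arrival = 8:25 AM − 10:00 = 10:25 PM on Jul 28.

10:25 PM on July 28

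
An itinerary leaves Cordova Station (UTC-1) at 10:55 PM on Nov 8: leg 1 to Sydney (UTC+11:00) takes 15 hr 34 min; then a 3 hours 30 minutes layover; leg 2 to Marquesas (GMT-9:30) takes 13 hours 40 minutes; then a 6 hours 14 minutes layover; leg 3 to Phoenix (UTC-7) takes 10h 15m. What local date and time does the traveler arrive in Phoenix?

6:08 PM on November 10

Convert departure to UTC: 10:55 PM + 1:00 = 11:55 PM UTC on Nov 8.
Add 15 hours and 34 minutes leg 1 → 3:29 PM UTC (Nov 9).
Add 3 hours and 30 minutes layover in Sydney → 6:59 PM UTC.
Add 13 hours and 40 minutes leg 2 → 8:39 AM UTC (Nov 10).
Add 6 hours and 14 minutes layover in Marquesas → 2:53 PM UTC.
Add 10 hours 15 minutes leg 3 → 1:08 AM UTC (Nov 11).
Phoenix is UTC−7:00, so local arrival = 1:08 AM − 7:00 = 6:08 PM on Nov 10.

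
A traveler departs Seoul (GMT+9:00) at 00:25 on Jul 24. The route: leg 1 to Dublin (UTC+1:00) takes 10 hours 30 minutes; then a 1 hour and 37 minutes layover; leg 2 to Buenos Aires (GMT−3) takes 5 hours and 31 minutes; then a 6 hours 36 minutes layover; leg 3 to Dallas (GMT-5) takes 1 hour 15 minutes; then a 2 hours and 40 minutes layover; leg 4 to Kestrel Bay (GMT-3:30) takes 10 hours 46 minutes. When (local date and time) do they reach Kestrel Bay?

Convert departure to UTC: 00:25 − 9:00 = 15:25 UTC on Jul 23.
Add 10 hours and 30 minutes leg 1 → 01:55 UTC (Jul 24).
Add 1 hour 37 minutes layover in Dublin → 03:32 UTC.
Add 5 hours and 31 minutes leg 2 → 09:03 UTC.
Add 6 hours 36 minutes layover in Buenos Aires → 15:39 UTC.
Add 1 hour and 15 minutes leg 3 → 16:54 UTC.
Add 2 hours and 40 minutes layover in Dallas → 19:34 UTC.
Add 10 hours 46 minutes leg 4 → 06:20 UTC (Jul 25).
Kestrel Bay is UTC−3:30, so local arrival = 06:20 − 3:30 = 02:50 on Jul 25.

02:50 on July 25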